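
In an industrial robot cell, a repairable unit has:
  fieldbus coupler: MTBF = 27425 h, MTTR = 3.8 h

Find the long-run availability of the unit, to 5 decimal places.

A(fieldbus coupler) = MTBF/(MTBF+MTTR) = 27425/(27425+3.8) = 0.99986

0.99986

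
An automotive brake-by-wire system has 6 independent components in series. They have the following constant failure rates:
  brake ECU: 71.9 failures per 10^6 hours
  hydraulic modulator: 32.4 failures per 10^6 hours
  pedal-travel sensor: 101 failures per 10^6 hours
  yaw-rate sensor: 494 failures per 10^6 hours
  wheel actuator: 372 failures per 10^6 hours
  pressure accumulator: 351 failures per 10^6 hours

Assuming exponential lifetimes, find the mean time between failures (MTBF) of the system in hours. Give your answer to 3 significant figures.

703

Series of exponential components: λ_sys = Σ λ_i
λ_sys = 0.0000719 + 0.0000324 + 0.000101 + 0.000494 + 0.000372 + 0.000351 = 1.4223e-03 /h
MTBF = 1 / λ_sys = 703 h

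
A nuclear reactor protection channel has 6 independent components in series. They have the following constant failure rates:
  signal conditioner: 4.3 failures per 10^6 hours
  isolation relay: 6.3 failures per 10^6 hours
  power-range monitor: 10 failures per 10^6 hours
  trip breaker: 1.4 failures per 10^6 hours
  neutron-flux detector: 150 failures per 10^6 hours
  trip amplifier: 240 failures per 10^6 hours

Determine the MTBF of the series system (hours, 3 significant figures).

2430

Series of exponential components: λ_sys = Σ λ_i
λ_sys = 0.0000043 + 0.0000063 + 0.000010 + 0.0000014 + 0.00015 + 0.00024 = 4.1200e-04 /h
MTBF = 1 / λ_sys = 2430 h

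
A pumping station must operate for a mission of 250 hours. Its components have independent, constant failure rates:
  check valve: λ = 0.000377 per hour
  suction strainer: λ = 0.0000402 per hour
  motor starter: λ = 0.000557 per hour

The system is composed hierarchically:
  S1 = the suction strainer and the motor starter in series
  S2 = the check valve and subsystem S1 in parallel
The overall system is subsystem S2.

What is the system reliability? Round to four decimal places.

R(check valve) = exp(−0.000377 × 250) = 0.910055
R(suction strainer) = exp(−0.0000402 × 250) = 0.990000
R(motor starter) = exp(−0.000557 × 250) = 0.870010
Series (suction strainer and motor starter): 0.990000 × 0.870010 = 0.861310
Parallel (check valve and [0.861310]): 1 − (1 − 0.910055)(1 − 0.861310) = 0.9875

0.9875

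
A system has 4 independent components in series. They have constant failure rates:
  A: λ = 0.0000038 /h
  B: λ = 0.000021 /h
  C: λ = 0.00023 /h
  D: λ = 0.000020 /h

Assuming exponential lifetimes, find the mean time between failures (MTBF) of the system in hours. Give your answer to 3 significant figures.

Series of exponential components: λ_sys = Σ λ_i
λ_sys = 0.0000038 + 0.000021 + 0.00023 + 0.000020 = 2.7480e-04 /h
MTBF = 1 / λ_sys = 3640 h

3640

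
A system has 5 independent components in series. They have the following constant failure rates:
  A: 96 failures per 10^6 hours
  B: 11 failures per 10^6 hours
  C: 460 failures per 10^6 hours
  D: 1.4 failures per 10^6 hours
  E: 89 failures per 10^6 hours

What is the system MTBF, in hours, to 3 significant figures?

1520

Series of exponential components: λ_sys = Σ λ_i
λ_sys = 0.000096 + 0.000011 + 0.00046 + 0.0000014 + 0.000089 = 6.5740e-04 /h
MTBF = 1 / λ_sys = 1520 h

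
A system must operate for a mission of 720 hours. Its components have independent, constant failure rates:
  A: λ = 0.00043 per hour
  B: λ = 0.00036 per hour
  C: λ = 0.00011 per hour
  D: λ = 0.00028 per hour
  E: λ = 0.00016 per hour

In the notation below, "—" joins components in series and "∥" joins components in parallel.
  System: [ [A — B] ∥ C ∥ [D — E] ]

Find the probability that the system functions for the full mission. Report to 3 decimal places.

R(A) = exp(−0.00043 × 720) = 0.73374
R(B) = exp(−0.00036 × 720) = 0.77167
R(C) = exp(−0.00011 × 720) = 0.92386
R(D) = exp(−0.00028 × 720) = 0.81742
R(E) = exp(−0.00016 × 720) = 0.89119
Series (A and B): 0.73374 × 0.77167 = 0.56621
Series (D and E): 0.81742 × 0.89119 = 0.72848
Parallel ([0.56621], C, and [0.72848]): 1 − (1 − 0.56621)(1 − 0.92386)(1 − 0.72848) = 0.991

0.991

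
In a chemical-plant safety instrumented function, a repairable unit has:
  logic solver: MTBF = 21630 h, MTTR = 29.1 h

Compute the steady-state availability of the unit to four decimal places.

A(logic solver) = MTBF/(MTBF+MTTR) = 21630/(21630+29.1) = 0.9987

0.9987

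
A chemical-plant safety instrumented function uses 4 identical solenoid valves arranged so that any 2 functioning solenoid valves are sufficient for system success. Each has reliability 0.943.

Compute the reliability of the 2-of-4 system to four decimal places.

R = Σ_{i=2}^{4} C(4,i) p^i (1−p)^{4−i} with p = 0.943
C(4,2)·0.943^2·0.057^2 = 0.017335
C(4,3)·0.943^3·0.057^1 = 0.191192
C(4,4)·0.943^4·0.057^0 = 0.790764
Sum = 0.9993

0.9993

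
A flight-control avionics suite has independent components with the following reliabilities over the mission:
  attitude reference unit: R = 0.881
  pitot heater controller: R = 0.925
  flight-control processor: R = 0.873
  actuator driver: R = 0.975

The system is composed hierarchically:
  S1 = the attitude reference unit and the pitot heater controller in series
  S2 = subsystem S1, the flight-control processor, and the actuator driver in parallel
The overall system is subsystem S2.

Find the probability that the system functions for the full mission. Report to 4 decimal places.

0.9994

Series (attitude reference unit and pitot heater controller): 0.881000 × 0.925000 = 0.814925
Parallel ([0.814925], flight-control processor, and actuator driver): 1 − (1 − 0.814925)(1 − 0.873000)(1 − 0.975000) = 0.9994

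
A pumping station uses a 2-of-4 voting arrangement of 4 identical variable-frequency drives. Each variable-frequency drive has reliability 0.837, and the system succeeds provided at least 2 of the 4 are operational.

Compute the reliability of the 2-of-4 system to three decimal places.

R = Σ_{i=2}^{4} C(4,i) p^i (1−p)^{4−i} with p = 0.837
C(4,2)·0.837^2·0.163^2 = 0.11168
C(4,3)·0.837^3·0.163^1 = 0.38232
C(4,4)·0.837^4·0.163^0 = 0.49080
Sum = 0.985

0.985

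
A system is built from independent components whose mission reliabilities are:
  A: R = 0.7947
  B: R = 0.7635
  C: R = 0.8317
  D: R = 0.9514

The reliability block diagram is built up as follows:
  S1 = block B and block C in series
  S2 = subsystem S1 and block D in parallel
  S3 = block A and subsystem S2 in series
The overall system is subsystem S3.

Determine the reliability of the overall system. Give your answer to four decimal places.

Series (B and C): 0.763500 × 0.831700 = 0.635003
Parallel ([0.635003] and D): 1 − (1 − 0.635003)(1 − 0.951400) = 0.982261
Series (A and [0.982261]): 0.794700 × 0.982261 = 0.7806

0.7806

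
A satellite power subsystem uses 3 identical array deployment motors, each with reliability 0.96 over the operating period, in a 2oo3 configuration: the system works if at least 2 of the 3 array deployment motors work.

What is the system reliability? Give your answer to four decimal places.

R = Σ_{i=2}^{3} C(3,i) p^i (1−p)^{3−i} with p = 0.96
C(3,2)·0.96^2·0.04^1 = 0.110592
C(3,3)·0.96^3·0.04^0 = 0.884736
Sum = 0.9953

0.9953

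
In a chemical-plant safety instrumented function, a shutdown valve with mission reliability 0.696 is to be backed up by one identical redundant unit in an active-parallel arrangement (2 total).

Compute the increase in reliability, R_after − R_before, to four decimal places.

0.2116

R_before = 0.696
R_after = 1 − (1 − 0.696)^2 = 0.9076
ΔR = 0.9076 − 0.696 = 0.2116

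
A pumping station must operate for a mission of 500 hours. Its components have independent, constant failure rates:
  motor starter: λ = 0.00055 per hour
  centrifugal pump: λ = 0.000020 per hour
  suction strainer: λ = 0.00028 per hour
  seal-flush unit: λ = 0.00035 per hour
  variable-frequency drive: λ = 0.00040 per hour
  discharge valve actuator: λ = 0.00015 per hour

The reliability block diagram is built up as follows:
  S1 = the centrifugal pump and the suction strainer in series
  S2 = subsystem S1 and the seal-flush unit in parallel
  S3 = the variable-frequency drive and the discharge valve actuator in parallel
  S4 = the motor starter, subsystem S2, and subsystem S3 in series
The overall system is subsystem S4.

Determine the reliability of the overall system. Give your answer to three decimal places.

R(motor starter) = exp(−0.00055 × 500) = 0.75957
R(centrifugal pump) = exp(−0.000020 × 500) = 0.99005
R(suction strainer) = exp(−0.00028 × 500) = 0.86936
R(seal-flush unit) = exp(−0.00035 × 500) = 0.83946
R(variable-frequency drive) = exp(−0.00040 × 500) = 0.81873
R(discharge valve actuator) = exp(−0.00015 × 500) = 0.92774
Series (centrifugal pump and suction strainer): 0.99005 × 0.86936 = 0.86071
Parallel ([0.86071] and seal-flush unit): 1 − (1 − 0.86071)(1 − 0.83946) = 0.97764
Parallel (variable-frequency drive and discharge valve actuator): 1 − (1 − 0.81873)(1 − 0.92774) = 0.98690
Series (motor starter, [0.97764], and [0.98690]): 0.75957 × 0.97764 × 0.98690 = 0.733

0.733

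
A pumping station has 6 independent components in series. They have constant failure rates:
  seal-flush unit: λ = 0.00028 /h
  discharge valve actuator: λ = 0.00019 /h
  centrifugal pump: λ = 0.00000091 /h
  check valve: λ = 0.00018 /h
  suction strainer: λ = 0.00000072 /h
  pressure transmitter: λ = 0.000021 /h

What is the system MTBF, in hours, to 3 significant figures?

Series of exponential components: λ_sys = Σ λ_i
λ_sys = 0.00028 + 0.00019 + 0.00000091 + 0.00018 + 0.00000072 + 0.000021 = 6.7263e-04 /h
MTBF = 1 / λ_sys = 1490 h

1490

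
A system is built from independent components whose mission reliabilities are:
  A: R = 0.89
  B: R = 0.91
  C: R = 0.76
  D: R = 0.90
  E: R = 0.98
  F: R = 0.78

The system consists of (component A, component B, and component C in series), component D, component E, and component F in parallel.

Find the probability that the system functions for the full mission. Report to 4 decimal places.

Series (A, B, and C): 0.890000 × 0.910000 × 0.760000 = 0.615524
Parallel ([0.615524], D, E, and F): 1 − (1 − 0.615524)(1 − 0.900000)(1 − 0.980000)(1 − 0.780000) = 0.9998

0.9998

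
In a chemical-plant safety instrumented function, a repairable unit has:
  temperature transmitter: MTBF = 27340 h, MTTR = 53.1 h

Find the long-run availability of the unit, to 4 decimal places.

A(temperature transmitter) = MTBF/(MTBF+MTTR) = 27340/(27340+53.1) = 0.9981

0.9981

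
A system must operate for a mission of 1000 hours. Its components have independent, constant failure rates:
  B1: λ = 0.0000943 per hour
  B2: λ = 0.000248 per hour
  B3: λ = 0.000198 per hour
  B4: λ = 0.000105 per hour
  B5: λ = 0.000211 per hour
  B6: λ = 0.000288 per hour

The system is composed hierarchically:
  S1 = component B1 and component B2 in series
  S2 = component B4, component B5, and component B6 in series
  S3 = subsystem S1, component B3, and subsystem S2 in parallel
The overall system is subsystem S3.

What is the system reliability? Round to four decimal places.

R(B1) = exp(−0.0000943 × 1000) = 0.910010
R(B2) = exp(−0.000248 × 1000) = 0.780360
R(B3) = exp(−0.000198 × 1000) = 0.820370
R(B4) = exp(−0.000105 × 1000) = 0.900325
R(B5) = exp(−0.000211 × 1000) = 0.809774
R(B6) = exp(−0.000288 × 1000) = 0.749762
Series (B1 and B2): 0.910010 × 0.780360 = 0.710135
Series (B4, B5, and B6): 0.900325 × 0.809774 × 0.749762 = 0.546621
Parallel ([0.710135], B3, and [0.546621]): 1 − (1 − 0.710135)(1 − 0.820370)(1 − 0.546621) = 0.9764

0.9764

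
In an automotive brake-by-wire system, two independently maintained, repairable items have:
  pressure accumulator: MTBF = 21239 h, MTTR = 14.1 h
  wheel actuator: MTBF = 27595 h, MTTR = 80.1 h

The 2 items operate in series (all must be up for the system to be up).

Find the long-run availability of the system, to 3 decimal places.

0.996

A(pressure accumulator) = MTBF/(MTBF+MTTR) = 21239/(21239+14.1) = 0.999337
A(wheel actuator) = MTBF/(MTBF+MTTR) = 27595/(27595+80.1) = 0.997106
Series availability: 0.999337 × 0.997106 = 0.996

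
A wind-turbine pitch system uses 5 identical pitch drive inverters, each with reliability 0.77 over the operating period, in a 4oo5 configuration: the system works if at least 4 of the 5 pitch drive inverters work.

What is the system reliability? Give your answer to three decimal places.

R = Σ_{i=4}^{5} C(5,i) p^i (1−p)^{5−i} with p = 0.77
C(5,4)·0.77^4·0.23^1 = 0.40426
C(5,5)·0.77^5·0.23^0 = 0.27068
Sum = 0.675

0.675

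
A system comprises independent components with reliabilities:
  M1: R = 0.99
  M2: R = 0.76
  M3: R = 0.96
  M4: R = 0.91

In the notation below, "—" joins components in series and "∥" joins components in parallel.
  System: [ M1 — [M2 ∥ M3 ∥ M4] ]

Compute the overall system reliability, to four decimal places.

0.9891

Parallel (M2, M3, and M4): 1 − (1 − 0.760000)(1 − 0.960000)(1 − 0.910000) = 0.999136
Series (M1 and [0.999136]): 0.990000 × 0.999136 = 0.9891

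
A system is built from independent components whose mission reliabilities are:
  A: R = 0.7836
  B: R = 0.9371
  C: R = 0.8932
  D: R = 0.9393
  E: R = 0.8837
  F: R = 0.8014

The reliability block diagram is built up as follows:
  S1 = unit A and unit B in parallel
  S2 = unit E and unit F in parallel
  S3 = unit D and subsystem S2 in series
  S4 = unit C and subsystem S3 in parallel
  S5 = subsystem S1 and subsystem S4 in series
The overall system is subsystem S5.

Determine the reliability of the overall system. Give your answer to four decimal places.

Parallel (A and B): 1 − (1 − 0.783600)(1 − 0.937100) = 0.986388
Parallel (E and F): 1 − (1 − 0.883700)(1 − 0.801400) = 0.976903
Series (D and [0.976903]): 0.939300 × 0.976903 = 0.917605
Parallel (C and [0.917605]): 1 − (1 − 0.893200)(1 − 0.917605) = 0.991200
Series ([0.986388] and [0.991200]): 0.986388 × 0.991200 = 0.9777

0.9777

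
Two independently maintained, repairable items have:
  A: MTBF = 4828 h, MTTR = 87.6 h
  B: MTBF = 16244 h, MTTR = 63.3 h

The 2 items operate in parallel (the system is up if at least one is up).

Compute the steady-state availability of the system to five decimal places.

A(A) = MTBF/(MTBF+MTTR) = 4828/(4828+87.6) = 0.982179
A(B) = MTBF/(MTBF+MTTR) = 16244/(16244+63.3) = 0.996118
Parallel availability: 1 − (1 − 0.982179)(1 − 0.996118) = 0.99993

0.99993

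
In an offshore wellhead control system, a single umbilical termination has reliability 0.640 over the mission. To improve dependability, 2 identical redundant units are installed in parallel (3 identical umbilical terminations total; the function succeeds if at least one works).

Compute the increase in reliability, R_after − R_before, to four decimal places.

R_before = 0.640
R_after = 1 − (1 − 0.640)^3 = 0.9533
ΔR = 0.9533 − 0.640 = 0.3133

0.3133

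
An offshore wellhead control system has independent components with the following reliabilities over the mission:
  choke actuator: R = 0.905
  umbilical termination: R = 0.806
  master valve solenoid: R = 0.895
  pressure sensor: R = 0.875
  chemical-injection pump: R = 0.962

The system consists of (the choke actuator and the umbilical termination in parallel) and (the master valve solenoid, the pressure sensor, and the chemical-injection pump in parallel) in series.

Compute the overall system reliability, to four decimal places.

0.9811

Parallel (choke actuator and umbilical termination): 1 − (1 − 0.905000)(1 − 0.806000) = 0.981570
Parallel (master valve solenoid, pressure sensor, and chemical-injection pump): 1 − (1 − 0.895000)(1 − 0.875000)(1 − 0.962000) = 0.999501
Series ([0.981570] and [0.999501]): 0.981570 × 0.999501 = 0.9811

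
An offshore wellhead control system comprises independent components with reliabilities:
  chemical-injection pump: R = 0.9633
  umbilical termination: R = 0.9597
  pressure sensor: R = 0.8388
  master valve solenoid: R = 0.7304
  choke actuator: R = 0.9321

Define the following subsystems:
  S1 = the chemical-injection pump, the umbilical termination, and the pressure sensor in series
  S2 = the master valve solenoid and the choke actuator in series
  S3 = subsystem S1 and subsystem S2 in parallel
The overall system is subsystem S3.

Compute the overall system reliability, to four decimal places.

Series (chemical-injection pump, umbilical termination, and pressure sensor): 0.963300 × 0.959700 × 0.838800 = 0.775453
Series (master valve solenoid and choke actuator): 0.730400 × 0.932100 = 0.680806
Parallel ([0.775453] and [0.680806]): 1 − (1 − 0.775453)(1 − 0.680806) = 0.9283

0.9283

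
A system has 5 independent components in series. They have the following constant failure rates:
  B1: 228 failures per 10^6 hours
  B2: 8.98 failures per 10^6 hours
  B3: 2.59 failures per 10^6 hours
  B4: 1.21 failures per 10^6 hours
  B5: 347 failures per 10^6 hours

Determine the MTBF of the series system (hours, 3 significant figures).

Series of exponential components: λ_sys = Σ λ_i
λ_sys = 0.000228 + 0.00000898 + 0.00000259 + 0.00000121 + 0.000347 = 5.8778e-04 /h
MTBF = 1 / λ_sys = 1700 h

1700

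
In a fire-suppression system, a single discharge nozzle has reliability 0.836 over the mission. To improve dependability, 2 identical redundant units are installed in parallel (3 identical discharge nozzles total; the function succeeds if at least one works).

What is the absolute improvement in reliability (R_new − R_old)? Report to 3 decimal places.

R_before = 0.836
R_after = 1 − (1 − 0.836)^3 = 0.996
ΔR = 0.996 − 0.836 = 0.160

0.160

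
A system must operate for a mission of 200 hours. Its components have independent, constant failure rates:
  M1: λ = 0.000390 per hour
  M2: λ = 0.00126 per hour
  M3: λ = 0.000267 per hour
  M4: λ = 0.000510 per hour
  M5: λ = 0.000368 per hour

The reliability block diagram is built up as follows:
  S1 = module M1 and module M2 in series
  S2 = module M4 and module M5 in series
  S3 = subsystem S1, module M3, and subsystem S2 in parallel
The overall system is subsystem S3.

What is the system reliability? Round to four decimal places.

R(M1) = exp(−0.000390 × 200) = 0.924964
R(M2) = exp(−0.00126 × 200) = 0.777245
R(M3) = exp(−0.000267 × 200) = 0.948001
R(M4) = exp(−0.000510 × 200) = 0.903030
R(M5) = exp(−0.000368 × 200) = 0.929043
Series (M1 and M2): 0.924964 × 0.777245 = 0.718924
Series (M4 and M5): 0.903030 × 0.929043 = 0.838954
Parallel ([0.718924], M3, and [0.838954]): 1 − (1 − 0.718924)(1 − 0.948001)(1 − 0.838954) = 0.9976

0.9976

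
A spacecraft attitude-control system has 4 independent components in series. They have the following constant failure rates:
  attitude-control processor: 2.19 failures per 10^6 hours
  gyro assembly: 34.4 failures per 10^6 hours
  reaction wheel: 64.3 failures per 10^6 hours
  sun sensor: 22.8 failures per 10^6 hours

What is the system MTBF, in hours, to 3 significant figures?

Series of exponential components: λ_sys = Σ λ_i
λ_sys = 0.00000219 + 0.0000344 + 0.0000643 + 0.0000228 = 1.2369e-04 /h
MTBF = 1 / λ_sys = 8080 h

8080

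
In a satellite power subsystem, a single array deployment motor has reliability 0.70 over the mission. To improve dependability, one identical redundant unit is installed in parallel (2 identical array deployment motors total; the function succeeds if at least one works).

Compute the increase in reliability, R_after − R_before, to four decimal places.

0.2100

R_before = 0.70
R_after = 1 − (1 − 0.70)^2 = 0.9100
ΔR = 0.9100 − 0.70 = 0.2100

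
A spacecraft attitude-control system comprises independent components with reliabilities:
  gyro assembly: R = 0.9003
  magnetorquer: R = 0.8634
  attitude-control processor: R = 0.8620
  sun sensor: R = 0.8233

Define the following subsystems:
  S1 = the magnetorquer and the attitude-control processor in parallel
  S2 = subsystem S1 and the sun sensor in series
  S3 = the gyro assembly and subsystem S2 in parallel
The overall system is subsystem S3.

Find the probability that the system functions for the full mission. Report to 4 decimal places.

Parallel (magnetorquer and attitude-control processor): 1 − (1 − 0.863400)(1 − 0.862000) = 0.981149
Series ([0.981149] and sun sensor): 0.981149 × 0.823300 = 0.807780
Parallel (gyro assembly and [0.807780]): 1 − (1 − 0.900300)(1 − 0.807780) = 0.9808

0.9808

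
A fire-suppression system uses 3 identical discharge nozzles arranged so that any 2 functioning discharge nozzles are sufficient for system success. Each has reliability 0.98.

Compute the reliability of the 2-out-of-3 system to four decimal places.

0.9988

R = Σ_{i=2}^{3} C(3,i) p^i (1−p)^{3−i} with p = 0.98
C(3,2)·0.98^2·0.02^1 = 0.057624
C(3,3)·0.98^3·0.02^0 = 0.941192
Sum = 0.9988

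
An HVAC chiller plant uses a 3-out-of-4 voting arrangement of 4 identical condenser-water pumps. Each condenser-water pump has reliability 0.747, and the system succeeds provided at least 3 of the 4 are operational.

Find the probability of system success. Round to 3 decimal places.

R = Σ_{i=3}^{4} C(4,i) p^i (1−p)^{4−i} with p = 0.747
C(4,3)·0.747^3·0.253^1 = 0.42183
C(4,4)·0.747^4·0.253^0 = 0.31137
Sum = 0.733

0.733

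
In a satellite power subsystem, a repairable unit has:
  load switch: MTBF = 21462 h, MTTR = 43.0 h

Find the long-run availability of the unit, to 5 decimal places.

A(load switch) = MTBF/(MTBF+MTTR) = 21462/(21462+43.0) = 0.99800

0.99800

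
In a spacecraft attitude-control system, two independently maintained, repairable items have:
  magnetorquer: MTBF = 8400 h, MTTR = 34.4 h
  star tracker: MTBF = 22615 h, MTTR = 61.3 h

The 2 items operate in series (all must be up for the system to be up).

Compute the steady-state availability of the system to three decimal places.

A(magnetorquer) = MTBF/(MTBF+MTTR) = 8400/(8400+34.4) = 0.995921
A(star tracker) = MTBF/(MTBF+MTTR) = 22615/(22615+61.3) = 0.997297
Series availability: 0.995921 × 0.997297 = 0.993

0.993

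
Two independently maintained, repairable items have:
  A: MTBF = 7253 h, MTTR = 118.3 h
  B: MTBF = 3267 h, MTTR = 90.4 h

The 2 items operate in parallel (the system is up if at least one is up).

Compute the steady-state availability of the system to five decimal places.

A(A) = MTBF/(MTBF+MTTR) = 7253/(7253+118.3) = 0.983951
A(B) = MTBF/(MTBF+MTTR) = 3267/(3267+90.4) = 0.973074
Parallel availability: 1 − (1 − 0.983951)(1 − 0.973074) = 0.99957

0.99957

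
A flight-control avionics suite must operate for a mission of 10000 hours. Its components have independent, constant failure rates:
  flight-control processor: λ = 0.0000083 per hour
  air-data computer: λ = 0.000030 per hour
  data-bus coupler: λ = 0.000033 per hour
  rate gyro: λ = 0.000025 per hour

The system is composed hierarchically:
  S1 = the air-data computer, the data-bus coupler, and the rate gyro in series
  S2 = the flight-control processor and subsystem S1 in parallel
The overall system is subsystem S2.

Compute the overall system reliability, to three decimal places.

R(flight-control processor) = exp(−0.0000083 × 10000) = 0.92035
R(air-data computer) = exp(−0.000030 × 10000) = 0.74082
R(data-bus coupler) = exp(−0.000033 × 10000) = 0.71892
R(rate gyro) = exp(−0.000025 × 10000) = 0.77880
Series (air-data computer, data-bus coupler, and rate gyro): 0.74082 × 0.71892 × 0.77880 = 0.41478
Parallel (flight-control processor and [0.41478]): 1 − (1 − 0.92035)(1 − 0.41478) = 0.953

0.953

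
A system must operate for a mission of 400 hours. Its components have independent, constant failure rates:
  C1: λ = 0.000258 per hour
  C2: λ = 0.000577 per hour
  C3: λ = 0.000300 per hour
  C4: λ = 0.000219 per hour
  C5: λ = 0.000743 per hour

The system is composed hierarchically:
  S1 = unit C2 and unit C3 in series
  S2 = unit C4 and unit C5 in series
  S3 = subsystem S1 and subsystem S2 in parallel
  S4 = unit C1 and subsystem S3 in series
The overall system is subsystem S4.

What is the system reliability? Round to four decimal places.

R(C1) = exp(−0.000258 × 400) = 0.901947
R(C2) = exp(−0.000577 × 400) = 0.793898
R(C3) = exp(−0.000300 × 400) = 0.886920
R(C4) = exp(−0.000219 × 400) = 0.916127
R(C5) = exp(−0.000743 × 400) = 0.742895
Series (C2 and C3): 0.793898 × 0.886920 = 0.704124
Series (C4 and C5): 0.916127 × 0.742895 = 0.680586
Parallel ([0.704124] and [0.680586]): 1 − (1 − 0.704124)(1 − 0.680586) = 0.905493
Series (C1 and [0.905493]): 0.901947 × 0.905493 = 0.8167

0.8167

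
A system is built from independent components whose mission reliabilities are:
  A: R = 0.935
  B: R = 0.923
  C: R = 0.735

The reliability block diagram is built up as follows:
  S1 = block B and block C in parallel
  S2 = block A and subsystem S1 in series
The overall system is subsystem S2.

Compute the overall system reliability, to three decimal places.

Parallel (B and C): 1 − (1 − 0.92300)(1 − 0.73500) = 0.97960
Series (A and [0.97960]): 0.93500 × 0.97960 = 0.916

0.916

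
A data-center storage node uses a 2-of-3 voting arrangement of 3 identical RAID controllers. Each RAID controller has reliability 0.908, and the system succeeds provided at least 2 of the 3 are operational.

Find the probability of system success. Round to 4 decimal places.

0.9762

R = Σ_{i=2}^{3} C(3,i) p^i (1−p)^{3−i} with p = 0.908
C(3,2)·0.908^2·0.092^1 = 0.227552
C(3,3)·0.908^3·0.092^0 = 0.748613
Sum = 0.9762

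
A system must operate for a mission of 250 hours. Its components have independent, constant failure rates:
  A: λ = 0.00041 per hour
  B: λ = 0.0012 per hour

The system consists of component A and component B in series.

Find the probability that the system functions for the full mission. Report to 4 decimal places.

0.6686

R(A) = exp(−0.00041 × 250) = 0.902578
R(B) = exp(−0.0012 × 250) = 0.740818
Series (A and B): 0.902578 × 0.740818 = 0.6686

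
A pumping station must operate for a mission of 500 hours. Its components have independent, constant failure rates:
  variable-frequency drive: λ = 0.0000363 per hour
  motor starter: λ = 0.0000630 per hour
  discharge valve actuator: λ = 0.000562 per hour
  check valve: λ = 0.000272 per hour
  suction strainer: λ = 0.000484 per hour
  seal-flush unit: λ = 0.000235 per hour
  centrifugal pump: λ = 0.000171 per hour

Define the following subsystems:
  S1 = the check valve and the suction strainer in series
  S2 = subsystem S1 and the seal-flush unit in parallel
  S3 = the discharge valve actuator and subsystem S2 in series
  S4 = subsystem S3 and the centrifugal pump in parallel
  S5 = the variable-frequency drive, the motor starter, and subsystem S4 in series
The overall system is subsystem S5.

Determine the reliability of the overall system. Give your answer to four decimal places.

R(variable-frequency drive) = exp(−0.0000363 × 500) = 0.982014
R(motor starter) = exp(−0.0000630 × 500) = 0.968991
R(discharge valve actuator) = exp(−0.000562 × 500) = 0.755028
R(check valve) = exp(−0.000272 × 500) = 0.872843
R(suction strainer) = exp(−0.000484 × 500) = 0.785056
R(seal-flush unit) = exp(−0.000235 × 500) = 0.889141
R(centrifugal pump) = exp(−0.000171 × 500) = 0.918053
Series (check valve and suction strainer): 0.872843 × 0.785056 = 0.685231
Parallel ([0.685231] and seal-flush unit): 1 − (1 − 0.685231)(1 − 0.889141) = 0.965105
Series (discharge valve actuator and [0.965105]): 0.755028 × 0.965105 = 0.728681
Parallel ([0.728681] and centrifugal pump): 1 − (1 − 0.728681)(1 − 0.918053) = 0.977766
Series (variable-frequency drive, motor starter, and [0.977766]): 0.982014 × 0.968991 × 0.977766 = 0.9304

0.9304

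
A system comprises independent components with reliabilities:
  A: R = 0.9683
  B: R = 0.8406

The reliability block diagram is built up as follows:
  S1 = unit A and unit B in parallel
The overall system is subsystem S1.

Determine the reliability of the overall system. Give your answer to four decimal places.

Parallel (A and B): 1 − (1 − 0.968300)(1 − 0.840600) = 0.9949

0.9949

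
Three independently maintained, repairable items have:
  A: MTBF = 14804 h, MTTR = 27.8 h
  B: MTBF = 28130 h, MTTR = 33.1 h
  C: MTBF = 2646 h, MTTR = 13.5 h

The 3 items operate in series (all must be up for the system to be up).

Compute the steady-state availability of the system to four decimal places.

0.9919

A(A) = MTBF/(MTBF+MTTR) = 14804/(14804+27.8) = 0.998126
A(B) = MTBF/(MTBF+MTTR) = 28130/(28130+33.1) = 0.998825
A(C) = MTBF/(MTBF+MTTR) = 2646/(2646+13.5) = 0.994924
Series availability: 0.998126 × 0.998825 × 0.994924 = 0.9919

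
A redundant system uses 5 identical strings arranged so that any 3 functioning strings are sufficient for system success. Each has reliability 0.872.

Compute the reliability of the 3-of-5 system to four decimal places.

0.9828

R = Σ_{i=3}^{5} C(5,i) p^i (1−p)^{5−i} with p = 0.872
C(5,3)·0.872^3·0.128^2 = 0.108635
C(5,4)·0.872^4·0.128^1 = 0.370038
C(5,5)·0.872^5·0.128^0 = 0.504176
Sum = 0.9828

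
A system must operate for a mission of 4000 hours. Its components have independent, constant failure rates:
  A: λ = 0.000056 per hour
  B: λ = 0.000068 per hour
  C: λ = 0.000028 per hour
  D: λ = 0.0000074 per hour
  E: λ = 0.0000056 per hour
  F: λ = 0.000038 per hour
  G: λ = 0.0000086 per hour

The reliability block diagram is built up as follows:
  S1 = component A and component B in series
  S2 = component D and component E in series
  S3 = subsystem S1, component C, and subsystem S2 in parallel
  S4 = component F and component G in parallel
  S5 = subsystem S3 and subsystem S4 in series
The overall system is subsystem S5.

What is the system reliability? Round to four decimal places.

0.9931

R(A) = exp(−0.000056 × 4000) = 0.799315
R(B) = exp(−0.000068 × 4000) = 0.761854
R(C) = exp(−0.000028 × 4000) = 0.894044
R(D) = exp(−0.0000074 × 4000) = 0.970834
R(E) = exp(−0.0000056 × 4000) = 0.977849
R(F) = exp(−0.000038 × 4000) = 0.858988
R(G) = exp(−0.0000086 × 4000) = 0.966185
Series (A and B): 0.799315 × 0.761854 = 0.608961
Series (D and E): 0.970834 × 0.977849 = 0.949329
Parallel ([0.608961], C, and [0.949329]): 1 − (1 − 0.608961)(1 − 0.894044)(1 − 0.949329) = 0.997901
Parallel (F and G): 1 − (1 − 0.858988)(1 − 0.966185) = 0.995232
Series ([0.997901] and [0.995232]): 0.997901 × 0.995232 = 0.9931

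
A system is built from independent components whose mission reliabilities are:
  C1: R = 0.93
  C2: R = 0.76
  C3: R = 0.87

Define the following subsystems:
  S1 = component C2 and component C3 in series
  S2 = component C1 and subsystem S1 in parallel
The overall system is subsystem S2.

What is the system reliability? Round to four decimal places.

0.9763

Series (C2 and C3): 0.760000 × 0.870000 = 0.661200
Parallel (C1 and [0.661200]): 1 − (1 − 0.930000)(1 − 0.661200) = 0.9763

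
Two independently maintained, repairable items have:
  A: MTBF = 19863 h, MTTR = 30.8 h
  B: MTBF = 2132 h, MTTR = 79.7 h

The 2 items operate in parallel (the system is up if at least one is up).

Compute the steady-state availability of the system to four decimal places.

A(A) = MTBF/(MTBF+MTTR) = 19863/(19863+30.8) = 0.998452
A(B) = MTBF/(MTBF+MTTR) = 2132/(2132+79.7) = 0.963964
Parallel availability: 1 − (1 − 0.998452)(1 − 0.963964) = 0.9999

0.9999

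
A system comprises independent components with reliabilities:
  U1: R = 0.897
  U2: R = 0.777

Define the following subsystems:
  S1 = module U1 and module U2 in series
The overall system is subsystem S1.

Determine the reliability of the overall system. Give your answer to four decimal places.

Series (U1 and U2): 0.897000 × 0.777000 = 0.6970

0.6970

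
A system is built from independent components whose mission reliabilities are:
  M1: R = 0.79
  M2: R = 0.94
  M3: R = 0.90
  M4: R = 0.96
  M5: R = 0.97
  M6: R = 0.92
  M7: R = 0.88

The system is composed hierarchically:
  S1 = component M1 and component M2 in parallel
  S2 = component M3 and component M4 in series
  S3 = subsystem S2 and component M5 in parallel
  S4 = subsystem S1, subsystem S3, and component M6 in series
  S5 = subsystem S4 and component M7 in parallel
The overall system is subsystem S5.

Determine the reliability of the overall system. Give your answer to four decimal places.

Parallel (M1 and M2): 1 − (1 − 0.790000)(1 − 0.940000) = 0.987400
Series (M3 and M4): 0.900000 × 0.960000 = 0.864000
Parallel ([0.864000] and M5): 1 − (1 − 0.864000)(1 − 0.970000) = 0.995920
Series ([0.987400], [0.995920], and M6): 0.987400 × 0.995920 × 0.920000 = 0.904702
Parallel ([0.904702] and M7): 1 − (1 − 0.904702)(1 − 0.880000) = 0.9886

0.9886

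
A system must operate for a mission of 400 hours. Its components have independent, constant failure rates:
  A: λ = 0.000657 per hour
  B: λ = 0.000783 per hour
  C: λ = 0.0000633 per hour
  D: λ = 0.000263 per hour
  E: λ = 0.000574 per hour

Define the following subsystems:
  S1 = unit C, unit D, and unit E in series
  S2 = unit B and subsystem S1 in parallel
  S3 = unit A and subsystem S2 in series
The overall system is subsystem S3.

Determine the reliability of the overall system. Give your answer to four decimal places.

0.7064

R(A) = exp(−0.000657 × 400) = 0.768896
R(B) = exp(−0.000783 × 400) = 0.731104
R(C) = exp(−0.0000633 × 400) = 0.974998
R(D) = exp(−0.000263 × 400) = 0.900144
R(E) = exp(−0.000574 × 400) = 0.794851
Series (C, D, and E): 0.974998 × 0.900144 × 0.794851 = 0.697592
Parallel (B and [0.697592]): 1 − (1 − 0.731104)(1 − 0.697592) = 0.918684
Series (A and [0.918684]): 0.768896 × 0.918684 = 0.7064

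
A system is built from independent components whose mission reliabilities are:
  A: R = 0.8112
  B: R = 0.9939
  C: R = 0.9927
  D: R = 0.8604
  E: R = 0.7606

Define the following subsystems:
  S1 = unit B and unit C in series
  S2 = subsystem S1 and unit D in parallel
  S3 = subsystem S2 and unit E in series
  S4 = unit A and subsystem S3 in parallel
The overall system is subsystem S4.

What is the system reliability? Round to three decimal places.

0.955

Series (B and C): 0.99390 × 0.99270 = 0.98664
Parallel ([0.98664] and D): 1 − (1 − 0.98664)(1 − 0.86040) = 0.99813
Series ([0.99813] and E): 0.99813 × 0.76060 = 0.75918
Parallel (A and [0.75918]): 1 − (1 − 0.81120)(1 − 0.75918) = 0.955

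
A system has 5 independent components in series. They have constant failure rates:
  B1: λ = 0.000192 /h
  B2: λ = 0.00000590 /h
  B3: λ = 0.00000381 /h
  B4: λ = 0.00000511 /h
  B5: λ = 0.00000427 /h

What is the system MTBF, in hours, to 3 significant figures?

4740

Series of exponential components: λ_sys = Σ λ_i
λ_sys = 0.000192 + 0.00000590 + 0.00000381 + 0.00000511 + 0.00000427 = 2.1109e-04 /h
MTBF = 1 / λ_sys = 4740 h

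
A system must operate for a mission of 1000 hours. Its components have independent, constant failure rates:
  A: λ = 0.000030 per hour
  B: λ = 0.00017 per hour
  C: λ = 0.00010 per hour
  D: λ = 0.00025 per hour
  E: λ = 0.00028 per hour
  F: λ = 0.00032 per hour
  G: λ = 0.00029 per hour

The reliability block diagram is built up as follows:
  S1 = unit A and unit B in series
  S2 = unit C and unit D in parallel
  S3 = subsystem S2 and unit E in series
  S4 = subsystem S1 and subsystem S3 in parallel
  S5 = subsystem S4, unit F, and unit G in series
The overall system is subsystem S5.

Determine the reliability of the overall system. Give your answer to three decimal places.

R(A) = exp(−0.000030 × 1000) = 0.97045
R(B) = exp(−0.00017 × 1000) = 0.84366
R(C) = exp(−0.00010 × 1000) = 0.90484
R(D) = exp(−0.00025 × 1000) = 0.77880
R(E) = exp(−0.00028 × 1000) = 0.75578
R(F) = exp(−0.00032 × 1000) = 0.72615
R(G) = exp(−0.00029 × 1000) = 0.74826
Series (A and B): 0.97045 × 0.84366 = 0.81873
Parallel (C and D): 1 − (1 − 0.90484)(1 − 0.77880) = 0.97895
Series ([0.97895] and E): 0.97895 × 0.75578 = 0.73987
Parallel ([0.81873] and [0.73987]): 1 − (1 − 0.81873)(1 − 0.73987) = 0.95285
Series ([0.95285], F, and G): 0.95285 × 0.72615 × 0.74826 = 0.518

0.518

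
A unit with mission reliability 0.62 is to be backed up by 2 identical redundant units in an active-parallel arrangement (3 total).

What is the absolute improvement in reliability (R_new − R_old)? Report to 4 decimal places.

0.3251

R_before = 0.62
R_after = 1 − (1 − 0.62)^3 = 0.9451
ΔR = 0.9451 − 0.62 = 0.3251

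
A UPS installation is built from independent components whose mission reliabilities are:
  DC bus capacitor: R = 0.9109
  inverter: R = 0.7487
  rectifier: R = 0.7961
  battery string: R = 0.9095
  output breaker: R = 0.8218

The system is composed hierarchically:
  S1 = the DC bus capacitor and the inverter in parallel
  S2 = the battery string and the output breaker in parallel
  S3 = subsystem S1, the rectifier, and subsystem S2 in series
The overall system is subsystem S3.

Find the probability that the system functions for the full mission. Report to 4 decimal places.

0.7657

Parallel (DC bus capacitor and inverter): 1 − (1 − 0.910900)(1 − 0.748700) = 0.977609
Parallel (battery string and output breaker): 1 − (1 − 0.909500)(1 − 0.821800) = 0.983873
Series ([0.977609], rectifier, and [0.983873]): 0.977609 × 0.796100 × 0.983873 = 0.7657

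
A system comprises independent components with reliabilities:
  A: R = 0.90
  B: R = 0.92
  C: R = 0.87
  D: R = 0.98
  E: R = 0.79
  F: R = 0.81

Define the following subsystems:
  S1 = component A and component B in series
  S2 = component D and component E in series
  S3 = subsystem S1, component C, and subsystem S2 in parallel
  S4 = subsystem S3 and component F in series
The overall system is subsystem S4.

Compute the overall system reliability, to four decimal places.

Series (A and B): 0.900000 × 0.920000 = 0.828000
Series (D and E): 0.980000 × 0.790000 = 0.774200
Parallel ([0.828000], C, and [0.774200]): 1 − (1 − 0.828000)(1 − 0.870000)(1 − 0.774200) = 0.994951
Series ([0.994951] and F): 0.994951 × 0.810000 = 0.8059

0.8059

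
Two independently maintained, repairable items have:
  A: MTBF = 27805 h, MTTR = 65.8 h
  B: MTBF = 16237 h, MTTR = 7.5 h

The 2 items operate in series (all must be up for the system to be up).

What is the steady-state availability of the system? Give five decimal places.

A(A) = MTBF/(MTBF+MTTR) = 27805/(27805+65.8) = 0.997639
A(B) = MTBF/(MTBF+MTTR) = 16237/(16237+7.5) = 0.999538
Series availability: 0.997639 × 0.999538 = 0.99718

0.99718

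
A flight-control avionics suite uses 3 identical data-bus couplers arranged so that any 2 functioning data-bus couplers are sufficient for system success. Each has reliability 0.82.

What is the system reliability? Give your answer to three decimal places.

R = Σ_{i=2}^{3} C(3,i) p^i (1−p)^{3−i} with p = 0.82
C(3,2)·0.82^2·0.18^1 = 0.36310
C(3,3)·0.82^3·0.18^0 = 0.55137
Sum = 0.914

0.914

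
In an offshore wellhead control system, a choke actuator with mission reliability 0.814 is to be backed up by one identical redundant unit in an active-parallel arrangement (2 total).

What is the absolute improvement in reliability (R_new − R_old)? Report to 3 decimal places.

R_before = 0.814
R_after = 1 − (1 − 0.814)^2 = 0.965
ΔR = 0.965 − 0.814 = 0.151

0.151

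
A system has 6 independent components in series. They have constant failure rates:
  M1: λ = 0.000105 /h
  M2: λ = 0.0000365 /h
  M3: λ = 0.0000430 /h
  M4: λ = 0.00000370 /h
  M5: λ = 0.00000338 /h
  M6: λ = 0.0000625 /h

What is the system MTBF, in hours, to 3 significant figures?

Series of exponential components: λ_sys = Σ λ_i
λ_sys = 0.000105 + 0.0000365 + 0.0000430 + 0.00000370 + 0.00000338 + 0.0000625 = 2.5408e-04 /h
MTBF = 1 / λ_sys = 3940 h

3940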